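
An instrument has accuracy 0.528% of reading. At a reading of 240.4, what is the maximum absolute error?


Absolute error = (accuracy% / 100) * reading.
Error = (0.528 / 100) * 240.4
Error = 0.00528 * 240.4
Error = 1.2693

1.2693


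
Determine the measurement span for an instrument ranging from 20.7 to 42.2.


Span = upper range - lower range.
Span = 42.2 - (20.7)
Span = 21.5

21.5


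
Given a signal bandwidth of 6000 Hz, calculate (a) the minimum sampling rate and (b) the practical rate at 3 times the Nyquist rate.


By Nyquist theorem, fs_min = 2 * fmax.
fs_min = 2 * 6000 = 12000 Hz
Practical rate = 3 * fs_min = 3 * 12000 = 36000 Hz

fs_min = 12000 Hz, fs_practical = 36000 Hz


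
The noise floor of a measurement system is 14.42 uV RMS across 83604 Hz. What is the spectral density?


Noise spectral density = Vrms / sqrt(BW).
NSD = 14.42 / sqrt(83604)
NSD = 14.42 / 289.1436
NSD = 0.0499 uV/sqrt(Hz)

0.0499 uV/sqrt(Hz)


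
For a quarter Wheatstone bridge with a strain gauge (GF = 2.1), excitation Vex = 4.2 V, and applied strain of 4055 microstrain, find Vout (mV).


Quarter bridge output: Vout = (GF * epsilon * Vex) / 4.
Vout = (2.1 * 4055e-6 * 4.2) / 4
Vout = 0.0357651 / 4 V
Vout = 0.00894127 V = 8.9413 mV

8.9413 mV


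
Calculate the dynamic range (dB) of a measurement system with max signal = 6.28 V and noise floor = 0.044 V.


Dynamic range = 20 * log10(Vmax / Vnoise).
DR = 20 * log10(6.28 / 0.044)
DR = 20 * log10(142.73)
DR = 43.09 dB

43.09 dB


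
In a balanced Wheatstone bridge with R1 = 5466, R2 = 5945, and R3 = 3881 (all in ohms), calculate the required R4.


At balance: R1*R4 = R2*R3, so R4 = R2*R3/R1.
R4 = 5945 * 3881 / 5466
R4 = 23072545 / 5466
R4 = 4221.1 ohm

4221.1 ohm


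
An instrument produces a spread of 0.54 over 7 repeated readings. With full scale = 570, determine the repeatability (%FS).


Repeatability = (spread / full scale) * 100%.
R = (0.54 / 570) * 100
R = 0.095 %FS

0.095 %FS


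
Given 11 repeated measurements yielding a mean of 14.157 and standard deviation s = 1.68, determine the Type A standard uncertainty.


The standard uncertainty for Type A evaluation is u = s / sqrt(n).
u = 1.68 / sqrt(11)
u = 1.68 / 3.3166
u = 0.5065

0.5065


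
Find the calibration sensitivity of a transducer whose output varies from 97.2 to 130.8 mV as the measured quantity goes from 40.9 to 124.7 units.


Sensitivity = (y2 - y1) / (x2 - x1).
S = (130.8 - 97.2) / (124.7 - 40.9)
S = 33.6 / 83.8
S = 0.401 mV/unit

0.401 mV/unit


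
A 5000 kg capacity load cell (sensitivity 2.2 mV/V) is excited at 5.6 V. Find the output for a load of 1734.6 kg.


Vout = rated_output * Vex * (load / capacity).
Vout = 2.2 * 5.6 * (1734.6 / 5000)
Vout = 2.2 * 5.6 * 0.34692
Vout = 4.274 mV

4.274 mV


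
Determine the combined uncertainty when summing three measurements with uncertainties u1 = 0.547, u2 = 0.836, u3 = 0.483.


For a sum of independent quantities, uc = sqrt(u1^2 + u2^2 + u3^2).
uc = sqrt(0.547^2 + 0.836^2 + 0.483^2)
uc = sqrt(0.299209 + 0.698896 + 0.233289)
uc = 1.1097

1.1097


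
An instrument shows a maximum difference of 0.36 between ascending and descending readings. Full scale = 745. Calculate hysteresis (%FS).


Hysteresis = (max difference / full scale) * 100%.
H = (0.36 / 745) * 100
H = 0.048 %FS

0.048 %FS


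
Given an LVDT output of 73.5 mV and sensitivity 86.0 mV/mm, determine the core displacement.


Displacement = Vout / sensitivity.
d = 73.5 / 86.0
d = 0.855 mm

0.855 mm


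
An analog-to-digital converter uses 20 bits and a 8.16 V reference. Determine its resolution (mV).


The resolution (LSB) of an ADC is Vref / 2^n.
LSB = 8.16 / 2^20
LSB = 8.16 / 1048576
LSB = 7.78e-06 V = 0.00778198 mV

0.00778198 mV


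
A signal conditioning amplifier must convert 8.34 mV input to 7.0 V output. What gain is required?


Gain = Vout / Vin (converting to same units).
G = 7.0 V / 8.34 mV
G = 7000.0 mV / 8.34 mV
G = 839.33

839.33


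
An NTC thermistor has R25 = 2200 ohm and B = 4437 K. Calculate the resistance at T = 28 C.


NTC thermistor equation: Rt = R25 * exp(B * (1/T - 1/T25)).
T in Kelvin: 301.15 K, T25 = 298.15 K
1/T - 1/T25 = 1/301.15 - 1/298.15 = -3.341e-05
B * (1/T - 1/T25) = 4437 * -3.341e-05 = -0.1482
Rt = 2200 * exp(-0.1482) = 1896.9 ohm

1896.9 ohm


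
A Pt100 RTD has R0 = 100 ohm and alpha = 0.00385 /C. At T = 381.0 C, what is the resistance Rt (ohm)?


The RTD equation: Rt = R0 * (1 + alpha * T).
Rt = 100 * (1 + 0.00385 * 381.0)
Rt = 100 * (1 + 1.46685)
Rt = 100 * 2.46685
Rt = 246.685 ohm

246.685 ohm


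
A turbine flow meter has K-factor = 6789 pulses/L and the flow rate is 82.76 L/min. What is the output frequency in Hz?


Frequency = K * Q / 60 (converting L/min to L/s).
f = 6789 * 82.76 / 60
f = 561857.64 / 60
f = 9364.29 Hz

9364.29 Hz


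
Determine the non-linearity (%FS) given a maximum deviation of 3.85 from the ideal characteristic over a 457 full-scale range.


Linearity error = (max deviation / full scale) * 100%.
Linearity = (3.85 / 457) * 100
Linearity = 0.842 %FS

0.842 %FS


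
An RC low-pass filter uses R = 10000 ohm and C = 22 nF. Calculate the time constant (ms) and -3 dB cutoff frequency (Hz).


Time constant: tau = R * C.
tau = 10000 * 2.20e-08 = 0.00022 s
tau = 0.22 ms
Cutoff frequency: fc = 1 / (2*pi*R*C).
fc = 1 / (2*pi*0.00022) = 723.43 Hz

tau = 0.22 ms, fc = 723.43 Hz


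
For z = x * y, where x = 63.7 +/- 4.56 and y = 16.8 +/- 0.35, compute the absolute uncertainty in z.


For a product z = x*y, the relative uncertainty is:
uz/z = sqrt((ux/x)^2 + (uy/y)^2)
Relative uncertainties: ux/x = 4.56/63.7 = 0.071586
uy/y = 0.35/16.8 = 0.020833
z = 63.7 * 16.8 = 1070.2
uz = 1070.2 * sqrt(0.071586^2 + 0.020833^2) = 79.786

79.786


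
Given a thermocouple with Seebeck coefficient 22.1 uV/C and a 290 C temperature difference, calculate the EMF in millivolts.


The thermocouple output V = sensitivity * dT.
V = 22.1 uV/C * 290 C
V = 6409.0 uV
V = 6.409 mV

6.409 mV


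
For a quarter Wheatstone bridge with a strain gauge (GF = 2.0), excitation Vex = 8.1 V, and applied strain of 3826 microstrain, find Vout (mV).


Quarter bridge output: Vout = (GF * epsilon * Vex) / 4.
Vout = (2.0 * 3826e-6 * 8.1) / 4
Vout = 0.0619812 / 4 V
Vout = 0.0154953 V = 15.4953 mV

15.4953 mV


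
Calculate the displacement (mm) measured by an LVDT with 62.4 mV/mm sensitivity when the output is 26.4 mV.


Displacement = Vout / sensitivity.
d = 26.4 / 62.4
d = 0.423 mm

0.423 mm


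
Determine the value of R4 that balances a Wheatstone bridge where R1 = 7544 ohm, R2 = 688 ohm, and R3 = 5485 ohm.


At balance: R1*R4 = R2*R3, so R4 = R2*R3/R1.
R4 = 688 * 5485 / 7544
R4 = 3773680 / 7544
R4 = 500.22 ohm

500.22 ohm


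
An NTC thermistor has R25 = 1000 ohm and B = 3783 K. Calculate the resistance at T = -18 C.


NTC thermistor equation: Rt = R25 * exp(B * (1/T - 1/T25)).
T in Kelvin: 255.15 K, T25 = 298.15 K
1/T - 1/T25 = 1/255.15 - 1/298.15 = 0.00056525
B * (1/T - 1/T25) = 3783 * 0.00056525 = 2.1383
Rt = 1000 * exp(2.1383) = 8485.2 ohm

8485.2 ohm


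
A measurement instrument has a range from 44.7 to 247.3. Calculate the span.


Span = upper range - lower range.
Span = 247.3 - (44.7)
Span = 202.6

202.6


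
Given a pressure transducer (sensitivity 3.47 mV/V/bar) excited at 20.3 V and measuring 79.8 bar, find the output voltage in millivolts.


Output = sensitivity * Vex * P.
Vout = 3.47 * 20.3 * 79.8
Vout = 70.441 * 79.8
Vout = 5621.19 mV

5621.19 mV


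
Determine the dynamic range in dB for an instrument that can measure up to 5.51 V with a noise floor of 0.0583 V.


Dynamic range = 20 * log10(Vmax / Vnoise).
DR = 20 * log10(5.51 / 0.0583)
DR = 20 * log10(94.51)
DR = 39.51 dB

39.51 dB


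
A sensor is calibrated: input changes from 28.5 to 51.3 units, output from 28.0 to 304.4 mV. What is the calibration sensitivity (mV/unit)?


Sensitivity = (y2 - y1) / (x2 - x1).
S = (304.4 - 28.0) / (51.3 - 28.5)
S = 276.4 / 22.8
S = 12.1228 mV/unit

12.1228 mV/unit


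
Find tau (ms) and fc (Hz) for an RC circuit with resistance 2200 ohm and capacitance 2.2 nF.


Time constant: tau = R * C.
tau = 2200 * 2.20e-09 = 4.84e-06 s
tau = 0.0048 ms
Cutoff frequency: fc = 1 / (2*pi*R*C).
fc = 1 / (2*pi*4.84e-06) = 32883.25 Hz

tau = 0.0048 ms, fc = 32883.25 Hz


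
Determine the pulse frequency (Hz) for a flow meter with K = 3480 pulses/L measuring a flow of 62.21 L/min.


Frequency = K * Q / 60 (converting L/min to L/s).
f = 3480 * 62.21 / 60
f = 216490.8 / 60
f = 3608.18 Hz

3608.18 Hz


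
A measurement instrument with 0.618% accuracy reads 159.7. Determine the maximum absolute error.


Absolute error = (accuracy% / 100) * reading.
Error = (0.618 / 100) * 159.7
Error = 0.00618 * 159.7
Error = 0.9869

0.9869


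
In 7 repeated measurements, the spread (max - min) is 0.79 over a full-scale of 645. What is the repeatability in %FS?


Repeatability = (spread / full scale) * 100%.
R = (0.79 / 645) * 100
R = 0.122 %FS

0.122 %FS


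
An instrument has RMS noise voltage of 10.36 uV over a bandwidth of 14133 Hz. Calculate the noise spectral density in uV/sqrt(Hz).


Noise spectral density = Vrms / sqrt(BW).
NSD = 10.36 / sqrt(14133)
NSD = 10.36 / 118.8823
NSD = 0.0871 uV/sqrt(Hz)

0.0871 uV/sqrt(Hz)


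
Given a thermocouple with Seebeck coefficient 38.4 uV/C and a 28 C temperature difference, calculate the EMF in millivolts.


The thermocouple output V = sensitivity * dT.
V = 38.4 uV/C * 28 C
V = 1075.2 uV
V = 1.075 mV

1.075 mV


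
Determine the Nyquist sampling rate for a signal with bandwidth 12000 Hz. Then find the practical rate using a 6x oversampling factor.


By Nyquist theorem, fs_min = 2 * fmax.
fs_min = 2 * 12000 = 24000 Hz
Practical rate = 6 * fs_min = 6 * 24000 = 144000 Hz

fs_min = 24000 Hz, fs_practical = 144000 Hz


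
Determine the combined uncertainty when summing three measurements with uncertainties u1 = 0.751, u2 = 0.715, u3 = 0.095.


For a sum of independent quantities, uc = sqrt(u1^2 + u2^2 + u3^2).
uc = sqrt(0.751^2 + 0.715^2 + 0.095^2)
uc = sqrt(0.564001 + 0.511225 + 0.009025)
uc = 1.0413

1.0413


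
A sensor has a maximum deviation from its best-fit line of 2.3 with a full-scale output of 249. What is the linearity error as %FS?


Linearity error = (max deviation / full scale) * 100%.
Linearity = (2.3 / 249) * 100
Linearity = 0.924 %FS

0.924 %FS


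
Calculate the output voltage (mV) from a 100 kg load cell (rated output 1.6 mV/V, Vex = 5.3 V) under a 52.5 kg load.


Vout = rated_output * Vex * (load / capacity).
Vout = 1.6 * 5.3 * (52.5 / 100)
Vout = 1.6 * 5.3 * 0.525
Vout = 4.452 mV

4.452 mV


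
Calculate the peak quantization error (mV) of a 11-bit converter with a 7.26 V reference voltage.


The maximum quantization error is +/- LSB/2.
LSB = Vref / 2^n = 7.26 / 2048 = 0.00354492 V
Max error = LSB / 2 = 0.00354492 / 2 = 0.00177246 V
Max error = 1.7725 mV

1.7725 mV


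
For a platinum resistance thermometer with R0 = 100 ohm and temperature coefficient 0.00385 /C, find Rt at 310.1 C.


The RTD equation: Rt = R0 * (1 + alpha * T).
Rt = 100 * (1 + 0.00385 * 310.1)
Rt = 100 * (1 + 1.193885)
Rt = 100 * 2.193885
Rt = 219.388 ohm

219.388 ohm


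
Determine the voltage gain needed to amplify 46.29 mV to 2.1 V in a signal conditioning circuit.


Gain = Vout / Vin (converting to same units).
G = 2.1 V / 46.29 mV
G = 2100.0 mV / 46.29 mV
G = 45.37

45.37


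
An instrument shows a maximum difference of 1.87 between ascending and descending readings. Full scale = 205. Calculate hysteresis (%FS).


Hysteresis = (max difference / full scale) * 100%.
H = (1.87 / 205) * 100
H = 0.912 %FS

0.912 %FS


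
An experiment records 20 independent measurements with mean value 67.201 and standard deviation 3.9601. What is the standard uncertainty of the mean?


The standard uncertainty for Type A evaluation is u = s / sqrt(n).
u = 3.9601 / sqrt(20)
u = 3.9601 / 4.4721
u = 0.8855

0.8855


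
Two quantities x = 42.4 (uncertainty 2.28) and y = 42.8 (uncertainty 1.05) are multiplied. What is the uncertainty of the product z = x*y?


For a product z = x*y, the relative uncertainty is:
uz/z = sqrt((ux/x)^2 + (uy/y)^2)
Relative uncertainties: ux/x = 2.28/42.4 = 0.053774
uy/y = 1.05/42.8 = 0.024533
z = 42.4 * 42.8 = 1814.7
uz = 1814.7 * sqrt(0.053774^2 + 0.024533^2) = 107.26

107.26


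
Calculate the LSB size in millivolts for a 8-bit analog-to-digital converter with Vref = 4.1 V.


The resolution (LSB) of an ADC is Vref / 2^n.
LSB = 4.1 / 2^8
LSB = 4.1 / 256
LSB = 0.01601562 V = 16.015625 mV

16.015625 mV


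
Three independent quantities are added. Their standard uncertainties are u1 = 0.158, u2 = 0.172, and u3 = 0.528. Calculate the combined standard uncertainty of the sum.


For a sum of independent quantities, uc = sqrt(u1^2 + u2^2 + u3^2).
uc = sqrt(0.158^2 + 0.172^2 + 0.528^2)
uc = sqrt(0.024964 + 0.029584 + 0.278784)
uc = 0.5773

0.5773


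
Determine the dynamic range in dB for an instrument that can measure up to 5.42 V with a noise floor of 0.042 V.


Dynamic range = 20 * log10(Vmax / Vnoise).
DR = 20 * log10(5.42 / 0.042)
DR = 20 * log10(129.05)
DR = 42.21 dB

42.21 dB


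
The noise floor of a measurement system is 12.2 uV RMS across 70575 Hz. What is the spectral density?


Noise spectral density = Vrms / sqrt(BW).
NSD = 12.2 / sqrt(70575)
NSD = 12.2 / 265.6596
NSD = 0.0459 uV/sqrt(Hz)

0.0459 uV/sqrt(Hz)


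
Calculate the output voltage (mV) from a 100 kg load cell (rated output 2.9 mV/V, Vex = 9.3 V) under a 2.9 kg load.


Vout = rated_output * Vex * (load / capacity).
Vout = 2.9 * 9.3 * (2.9 / 100)
Vout = 2.9 * 9.3 * 0.029
Vout = 0.782 mV

0.782 mV


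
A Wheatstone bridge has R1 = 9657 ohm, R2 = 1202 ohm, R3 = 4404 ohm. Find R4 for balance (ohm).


At balance: R1*R4 = R2*R3, so R4 = R2*R3/R1.
R4 = 1202 * 4404 / 9657
R4 = 5293608 / 9657
R4 = 548.16 ohm

548.16 ohm


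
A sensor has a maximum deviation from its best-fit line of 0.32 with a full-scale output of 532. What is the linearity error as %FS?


Linearity error = (max deviation / full scale) * 100%.
Linearity = (0.32 / 532) * 100
Linearity = 0.06 %FS

0.06 %FS


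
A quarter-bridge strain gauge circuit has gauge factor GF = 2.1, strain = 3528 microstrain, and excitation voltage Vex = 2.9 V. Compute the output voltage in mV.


Quarter bridge output: Vout = (GF * epsilon * Vex) / 4.
Vout = (2.1 * 3528e-6 * 2.9) / 4
Vout = 0.02148552 / 4 V
Vout = 0.00537138 V = 5.3714 mV

5.3714 mV


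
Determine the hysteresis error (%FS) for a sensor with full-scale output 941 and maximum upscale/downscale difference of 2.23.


Hysteresis = (max difference / full scale) * 100%.
H = (2.23 / 941) * 100
H = 0.237 %FS

0.237 %FS


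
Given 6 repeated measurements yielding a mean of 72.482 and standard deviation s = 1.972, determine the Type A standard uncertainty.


The standard uncertainty for Type A evaluation is u = s / sqrt(n).
u = 1.972 / sqrt(6)
u = 1.972 / 2.4495
u = 0.8051

0.8051


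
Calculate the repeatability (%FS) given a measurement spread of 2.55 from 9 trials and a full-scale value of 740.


Repeatability = (spread / full scale) * 100%.
R = (2.55 / 740) * 100
R = 0.345 %FS

0.345 %FS


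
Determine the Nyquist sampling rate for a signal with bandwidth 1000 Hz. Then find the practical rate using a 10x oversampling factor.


By Nyquist theorem, fs_min = 2 * fmax.
fs_min = 2 * 1000 = 2000 Hz
Practical rate = 10 * fs_min = 10 * 2000 = 20000 Hz

fs_min = 2000 Hz, fs_practical = 20000 Hz


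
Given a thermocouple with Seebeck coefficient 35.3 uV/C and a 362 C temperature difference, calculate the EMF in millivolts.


The thermocouple output V = sensitivity * dT.
V = 35.3 uV/C * 362 C
V = 12778.6 uV
V = 12.779 mV

12.779 mV


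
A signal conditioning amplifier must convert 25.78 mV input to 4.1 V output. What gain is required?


Gain = Vout / Vin (converting to same units).
G = 4.1 V / 25.78 mV
G = 4100.0 mV / 25.78 mV
G = 159.04

159.04


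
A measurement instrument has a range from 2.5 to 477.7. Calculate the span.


Span = upper range - lower range.
Span = 477.7 - (2.5)
Span = 475.2

475.2


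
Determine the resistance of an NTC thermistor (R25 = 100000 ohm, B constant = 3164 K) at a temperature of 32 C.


NTC thermistor equation: Rt = R25 * exp(B * (1/T - 1/T25)).
T in Kelvin: 305.15 K, T25 = 298.15 K
1/T - 1/T25 = 1/305.15 - 1/298.15 = -7.694e-05
B * (1/T - 1/T25) = 3164 * -7.694e-05 = -0.2434
Rt = 100000 * exp(-0.2434) = 78392.9 ohm

78392.9 ohm


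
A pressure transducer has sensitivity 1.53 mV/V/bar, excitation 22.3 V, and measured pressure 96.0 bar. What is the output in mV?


Output = sensitivity * Vex * P.
Vout = 1.53 * 22.3 * 96.0
Vout = 34.119 * 96.0
Vout = 3275.42 mV

3275.42 mV


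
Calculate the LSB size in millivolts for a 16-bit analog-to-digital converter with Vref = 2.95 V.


The resolution (LSB) of an ADC is Vref / 2^n.
LSB = 2.95 / 2^16
LSB = 2.95 / 65536
LSB = 4.501e-05 V = 0.04501343 mV

0.04501343 mV


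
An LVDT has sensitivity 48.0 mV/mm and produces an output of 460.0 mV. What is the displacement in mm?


Displacement = Vout / sensitivity.
d = 460.0 / 48.0
d = 9.583 mm

9.583 mm


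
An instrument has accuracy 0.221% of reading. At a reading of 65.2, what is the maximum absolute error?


Absolute error = (accuracy% / 100) * reading.
Error = (0.221 / 100) * 65.2
Error = 0.00221 * 65.2
Error = 0.1441

0.1441


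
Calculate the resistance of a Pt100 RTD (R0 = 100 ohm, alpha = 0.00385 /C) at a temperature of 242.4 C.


The RTD equation: Rt = R0 * (1 + alpha * T).
Rt = 100 * (1 + 0.00385 * 242.4)
Rt = 100 * (1 + 0.93324)
Rt = 100 * 1.93324
Rt = 193.324 ohm

193.324 ohm


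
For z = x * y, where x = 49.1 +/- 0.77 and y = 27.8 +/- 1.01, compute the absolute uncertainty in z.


For a product z = x*y, the relative uncertainty is:
uz/z = sqrt((ux/x)^2 + (uy/y)^2)
Relative uncertainties: ux/x = 0.77/49.1 = 0.015682
uy/y = 1.01/27.8 = 0.036331
z = 49.1 * 27.8 = 1365.0
uz = 1365.0 * sqrt(0.015682^2 + 0.036331^2) = 54.014

54.014


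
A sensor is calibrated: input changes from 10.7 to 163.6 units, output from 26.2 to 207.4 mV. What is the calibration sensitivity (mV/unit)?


Sensitivity = (y2 - y1) / (x2 - x1).
S = (207.4 - 26.2) / (163.6 - 10.7)
S = 181.2 / 152.9
S = 1.1851 mV/unit

1.1851 mV/unit


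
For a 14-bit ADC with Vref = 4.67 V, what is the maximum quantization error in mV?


The maximum quantization error is +/- LSB/2.
LSB = Vref / 2^n = 4.67 / 16384 = 0.00028503 V
Max error = LSB / 2 = 0.00028503 / 2 = 0.00014252 V
Max error = 0.1425 mV

0.1425 mV


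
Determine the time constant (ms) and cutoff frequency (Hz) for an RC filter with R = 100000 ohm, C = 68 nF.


Time constant: tau = R * C.
tau = 100000 * 6.80e-08 = 0.0068 s
tau = 6.8 ms
Cutoff frequency: fc = 1 / (2*pi*R*C).
fc = 1 / (2*pi*0.0068) = 23.41 Hz

tau = 6.8 ms, fc = 23.41 Hz


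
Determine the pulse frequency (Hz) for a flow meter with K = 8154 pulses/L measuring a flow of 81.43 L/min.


Frequency = K * Q / 60 (converting L/min to L/s).
f = 8154 * 81.43 / 60
f = 663980.22 / 60
f = 11066.34 Hz

11066.34 Hz


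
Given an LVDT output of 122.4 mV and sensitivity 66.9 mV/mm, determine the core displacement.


Displacement = Vout / sensitivity.
d = 122.4 / 66.9
d = 1.83 mm

1.83 mm


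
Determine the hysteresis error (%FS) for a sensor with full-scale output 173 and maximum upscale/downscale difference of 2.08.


Hysteresis = (max difference / full scale) * 100%.
H = (2.08 / 173) * 100
H = 1.202 %FS

1.202 %FS


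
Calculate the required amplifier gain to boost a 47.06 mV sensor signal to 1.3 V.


Gain = Vout / Vin (converting to same units).
G = 1.3 V / 47.06 mV
G = 1300.0 mV / 47.06 mV
G = 27.62

27.62


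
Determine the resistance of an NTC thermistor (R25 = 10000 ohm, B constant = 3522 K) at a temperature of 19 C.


NTC thermistor equation: Rt = R25 * exp(B * (1/T - 1/T25)).
T in Kelvin: 292.15 K, T25 = 298.15 K
1/T - 1/T25 = 1/292.15 - 1/298.15 = 6.888e-05
B * (1/T - 1/T25) = 3522 * 6.888e-05 = 0.2426
Rt = 10000 * exp(0.2426) = 12745.7 ohm

12745.7 ohm


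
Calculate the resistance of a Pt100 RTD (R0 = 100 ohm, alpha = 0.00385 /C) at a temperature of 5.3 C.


The RTD equation: Rt = R0 * (1 + alpha * T).
Rt = 100 * (1 + 0.00385 * 5.3)
Rt = 100 * (1 + 0.020405)
Rt = 100 * 1.020405
Rt = 102.04 ohm

102.04 ohm


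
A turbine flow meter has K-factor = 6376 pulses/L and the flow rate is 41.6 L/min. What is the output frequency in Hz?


Frequency = K * Q / 60 (converting L/min to L/s).
f = 6376 * 41.6 / 60
f = 265241.6 / 60
f = 4420.69 Hz

4420.69 Hz


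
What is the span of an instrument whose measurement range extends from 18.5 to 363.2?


Span = upper range - lower range.
Span = 363.2 - (18.5)
Span = 344.7

344.7


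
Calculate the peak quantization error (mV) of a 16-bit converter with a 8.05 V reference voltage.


The maximum quantization error is +/- LSB/2.
LSB = Vref / 2^n = 8.05 / 65536 = 0.00012283 V
Max error = LSB / 2 = 0.00012283 / 2 = 6.142e-05 V
Max error = 0.0614 mV

0.0614 mV


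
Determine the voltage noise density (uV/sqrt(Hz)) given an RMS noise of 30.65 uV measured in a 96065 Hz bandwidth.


Noise spectral density = Vrms / sqrt(BW).
NSD = 30.65 / sqrt(96065)
NSD = 30.65 / 309.9435
NSD = 0.0989 uV/sqrt(Hz)

0.0989 uV/sqrt(Hz)


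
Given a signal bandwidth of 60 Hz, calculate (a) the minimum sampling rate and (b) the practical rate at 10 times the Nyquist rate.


By Nyquist theorem, fs_min = 2 * fmax.
fs_min = 2 * 60 = 120 Hz
Practical rate = 10 * fs_min = 10 * 120 = 1200 Hz

fs_min = 120 Hz, fs_practical = 1200 Hz


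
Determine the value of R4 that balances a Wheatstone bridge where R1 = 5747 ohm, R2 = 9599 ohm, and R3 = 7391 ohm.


At balance: R1*R4 = R2*R3, so R4 = R2*R3/R1.
R4 = 9599 * 7391 / 5747
R4 = 70946209 / 5747
R4 = 12344.91 ohm

12344.91 ohm


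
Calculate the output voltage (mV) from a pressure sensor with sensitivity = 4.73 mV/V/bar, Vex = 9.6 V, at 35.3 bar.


Output = sensitivity * Vex * P.
Vout = 4.73 * 9.6 * 35.3
Vout = 45.408 * 35.3
Vout = 1602.9 mV

1602.9 mV


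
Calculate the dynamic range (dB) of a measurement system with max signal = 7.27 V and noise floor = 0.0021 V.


Dynamic range = 20 * log10(Vmax / Vnoise).
DR = 20 * log10(7.27 / 0.0021)
DR = 20 * log10(3461.9)
DR = 70.79 dB

70.79 dB


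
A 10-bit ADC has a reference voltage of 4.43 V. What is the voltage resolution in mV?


The resolution (LSB) of an ADC is Vref / 2^n.
LSB = 4.43 / 2^10
LSB = 4.43 / 1024
LSB = 0.00432617 V = 4.32617188 mV

4.32617188 mV


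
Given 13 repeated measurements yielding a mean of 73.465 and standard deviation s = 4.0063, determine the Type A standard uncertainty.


The standard uncertainty for Type A evaluation is u = s / sqrt(n).
u = 4.0063 / sqrt(13)
u = 4.0063 / 3.6056
u = 1.1111

1.1111


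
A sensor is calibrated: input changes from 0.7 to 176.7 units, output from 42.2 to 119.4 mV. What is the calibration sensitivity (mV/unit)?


Sensitivity = (y2 - y1) / (x2 - x1).
S = (119.4 - 42.2) / (176.7 - 0.7)
S = 77.2 / 176.0
S = 0.4386 mV/unit

0.4386 mV/unit


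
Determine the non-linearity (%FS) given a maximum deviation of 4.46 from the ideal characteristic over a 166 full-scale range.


Linearity error = (max deviation / full scale) * 100%.
Linearity = (4.46 / 166) * 100
Linearity = 2.687 %FS

2.687 %FS


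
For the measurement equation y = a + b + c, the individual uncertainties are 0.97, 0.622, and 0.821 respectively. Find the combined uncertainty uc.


For a sum of independent quantities, uc = sqrt(u1^2 + u2^2 + u3^2).
uc = sqrt(0.97^2 + 0.622^2 + 0.821^2)
uc = sqrt(0.9409 + 0.386884 + 0.674041)
uc = 1.4149

1.4149


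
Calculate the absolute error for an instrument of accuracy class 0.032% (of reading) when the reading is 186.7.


Absolute error = (accuracy% / 100) * reading.
Error = (0.032 / 100) * 186.7
Error = 0.00032 * 186.7
Error = 0.0597

0.0597


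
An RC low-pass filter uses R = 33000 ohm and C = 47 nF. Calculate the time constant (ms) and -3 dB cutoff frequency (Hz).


Time constant: tau = R * C.
tau = 33000 * 4.70e-08 = 0.001551 s
tau = 1.551 ms
Cutoff frequency: fc = 1 / (2*pi*R*C).
fc = 1 / (2*pi*0.001551) = 102.61 Hz

tau = 1.551 ms, fc = 102.61 Hz


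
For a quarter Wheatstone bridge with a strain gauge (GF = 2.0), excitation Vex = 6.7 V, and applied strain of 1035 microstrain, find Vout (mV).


Quarter bridge output: Vout = (GF * epsilon * Vex) / 4.
Vout = (2.0 * 1035e-6 * 6.7) / 4
Vout = 0.013869 / 4 V
Vout = 0.00346725 V = 3.4672 mV

3.4672 mV


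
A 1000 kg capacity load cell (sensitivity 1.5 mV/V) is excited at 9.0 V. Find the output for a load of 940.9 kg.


Vout = rated_output * Vex * (load / capacity).
Vout = 1.5 * 9.0 * (940.9 / 1000)
Vout = 1.5 * 9.0 * 0.9409
Vout = 12.702 mV

12.702 mV


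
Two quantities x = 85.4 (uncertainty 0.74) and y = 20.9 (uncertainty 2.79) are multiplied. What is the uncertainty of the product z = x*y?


For a product z = x*y, the relative uncertainty is:
uz/z = sqrt((ux/x)^2 + (uy/y)^2)
Relative uncertainties: ux/x = 0.74/85.4 = 0.008665
uy/y = 2.79/20.9 = 0.133493
z = 85.4 * 20.9 = 1784.9
uz = 1784.9 * sqrt(0.008665^2 + 0.133493^2) = 238.767

238.767


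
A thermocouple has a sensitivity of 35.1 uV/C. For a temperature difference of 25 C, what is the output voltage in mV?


The thermocouple output V = sensitivity * dT.
V = 35.1 uV/C * 25 C
V = 877.5 uV
V = 0.877 mV

0.877 mV


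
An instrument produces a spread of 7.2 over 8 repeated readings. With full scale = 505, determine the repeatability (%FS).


Repeatability = (spread / full scale) * 100%.
R = (7.2 / 505) * 100
R = 1.426 %FS

1.426 %FS


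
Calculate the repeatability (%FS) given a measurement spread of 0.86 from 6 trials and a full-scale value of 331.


Repeatability = (spread / full scale) * 100%.
R = (0.86 / 331) * 100
R = 0.26 %FS

0.26 %FS


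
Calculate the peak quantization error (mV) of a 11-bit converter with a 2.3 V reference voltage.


The maximum quantization error is +/- LSB/2.
LSB = Vref / 2^n = 2.3 / 2048 = 0.00112305 V
Max error = LSB / 2 = 0.00112305 / 2 = 0.00056152 V
Max error = 0.5615 mV

0.5615 mV


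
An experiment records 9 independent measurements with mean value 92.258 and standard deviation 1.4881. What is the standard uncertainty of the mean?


The standard uncertainty for Type A evaluation is u = s / sqrt(n).
u = 1.4881 / sqrt(9)
u = 1.4881 / 3.0
u = 0.496

0.496


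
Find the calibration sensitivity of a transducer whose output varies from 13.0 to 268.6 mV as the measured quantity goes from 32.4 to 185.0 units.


Sensitivity = (y2 - y1) / (x2 - x1).
S = (268.6 - 13.0) / (185.0 - 32.4)
S = 255.6 / 152.6
S = 1.675 mV/unit

1.675 mV/unit


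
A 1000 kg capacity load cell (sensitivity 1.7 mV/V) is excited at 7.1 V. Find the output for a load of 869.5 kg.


Vout = rated_output * Vex * (load / capacity).
Vout = 1.7 * 7.1 * (869.5 / 1000)
Vout = 1.7 * 7.1 * 0.8695
Vout = 10.495 mV

10.495 mV


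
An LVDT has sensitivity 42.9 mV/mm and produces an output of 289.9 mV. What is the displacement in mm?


Displacement = Vout / sensitivity.
d = 289.9 / 42.9
d = 6.758 mm

6.758 mm


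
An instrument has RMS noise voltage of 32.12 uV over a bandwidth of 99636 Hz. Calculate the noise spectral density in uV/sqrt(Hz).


Noise spectral density = Vrms / sqrt(BW).
NSD = 32.12 / sqrt(99636)
NSD = 32.12 / 315.6517
NSD = 0.1018 uV/sqrt(Hz)

0.1018 uV/sqrt(Hz)


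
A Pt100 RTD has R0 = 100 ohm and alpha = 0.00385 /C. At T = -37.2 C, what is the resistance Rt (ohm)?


The RTD equation: Rt = R0 * (1 + alpha * T).
Rt = 100 * (1 + 0.00385 * -37.2)
Rt = 100 * (1 + -0.14322)
Rt = 100 * 0.85678
Rt = 85.678 ohm

85.678 ohm


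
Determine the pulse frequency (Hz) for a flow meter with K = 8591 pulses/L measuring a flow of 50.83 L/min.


Frequency = K * Q / 60 (converting L/min to L/s).
f = 8591 * 50.83 / 60
f = 436680.53 / 60
f = 7278.01 Hz

7278.01 Hz


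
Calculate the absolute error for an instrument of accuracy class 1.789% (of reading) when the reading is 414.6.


Absolute error = (accuracy% / 100) * reading.
Error = (1.789 / 100) * 414.6
Error = 0.01789 * 414.6
Error = 7.4172

7.4172


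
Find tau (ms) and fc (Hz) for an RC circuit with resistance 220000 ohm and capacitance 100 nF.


Time constant: tau = R * C.
tau = 220000 * 1.00e-07 = 0.022 s
tau = 22.0 ms
Cutoff frequency: fc = 1 / (2*pi*R*C).
fc = 1 / (2*pi*0.022) = 7.23 Hz

tau = 22.0 ms, fc = 7.23 Hz


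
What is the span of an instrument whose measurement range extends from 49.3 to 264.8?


Span = upper range - lower range.
Span = 264.8 - (49.3)
Span = 215.5

215.5


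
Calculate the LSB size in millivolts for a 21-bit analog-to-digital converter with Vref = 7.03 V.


The resolution (LSB) of an ADC is Vref / 2^n.
LSB = 7.03 / 2^21
LSB = 7.03 / 2097152
LSB = 3.35e-06 V = 0.00335217 mV

0.00335217 mV


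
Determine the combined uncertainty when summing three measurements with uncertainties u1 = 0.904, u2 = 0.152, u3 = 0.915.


For a sum of independent quantities, uc = sqrt(u1^2 + u2^2 + u3^2).
uc = sqrt(0.904^2 + 0.152^2 + 0.915^2)
uc = sqrt(0.817216 + 0.023104 + 0.837225)
uc = 1.2952

1.2952


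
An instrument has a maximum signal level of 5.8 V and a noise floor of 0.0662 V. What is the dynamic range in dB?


Dynamic range = 20 * log10(Vmax / Vnoise).
DR = 20 * log10(5.8 / 0.0662)
DR = 20 * log10(87.61)
DR = 38.85 dB

38.85 dB


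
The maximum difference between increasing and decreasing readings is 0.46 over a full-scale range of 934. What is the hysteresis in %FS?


Hysteresis = (max difference / full scale) * 100%.
H = (0.46 / 934) * 100
H = 0.049 %FS

0.049 %FS


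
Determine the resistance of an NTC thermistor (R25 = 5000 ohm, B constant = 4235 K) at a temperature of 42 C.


NTC thermistor equation: Rt = R25 * exp(B * (1/T - 1/T25)).
T in Kelvin: 315.15 K, T25 = 298.15 K
1/T - 1/T25 = 1/315.15 - 1/298.15 = -0.00018092
B * (1/T - 1/T25) = 4235 * -0.00018092 = -0.7662
Rt = 5000 * exp(-0.7662) = 2323.8 ohm

2323.8 ohm


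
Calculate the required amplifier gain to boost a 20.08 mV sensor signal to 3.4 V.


Gain = Vout / Vin (converting to same units).
G = 3.4 V / 20.08 mV
G = 3400.0 mV / 20.08 mV
G = 169.32

169.32


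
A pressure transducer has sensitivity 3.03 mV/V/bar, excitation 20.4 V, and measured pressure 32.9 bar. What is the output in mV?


Output = sensitivity * Vex * P.
Vout = 3.03 * 20.4 * 32.9
Vout = 61.812 * 32.9
Vout = 2033.61 mV

2033.61 mV


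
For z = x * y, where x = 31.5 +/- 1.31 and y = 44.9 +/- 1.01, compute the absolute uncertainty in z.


For a product z = x*y, the relative uncertainty is:
uz/z = sqrt((ux/x)^2 + (uy/y)^2)
Relative uncertainties: ux/x = 1.31/31.5 = 0.041587
uy/y = 1.01/44.9 = 0.022494
z = 31.5 * 44.9 = 1414.3
uz = 1414.3 * sqrt(0.041587^2 + 0.022494^2) = 66.872

66.872


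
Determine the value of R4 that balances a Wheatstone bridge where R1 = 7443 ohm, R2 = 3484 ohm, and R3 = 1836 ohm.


At balance: R1*R4 = R2*R3, so R4 = R2*R3/R1.
R4 = 3484 * 1836 / 7443
R4 = 6396624 / 7443
R4 = 859.41 ohm

859.41 ohm


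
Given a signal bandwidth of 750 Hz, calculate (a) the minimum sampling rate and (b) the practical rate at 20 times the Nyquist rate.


By Nyquist theorem, fs_min = 2 * fmax.
fs_min = 2 * 750 = 1500 Hz
Practical rate = 20 * fs_min = 20 * 1500 = 30000 Hz

fs_min = 1500 Hz, fs_practical = 30000 Hz


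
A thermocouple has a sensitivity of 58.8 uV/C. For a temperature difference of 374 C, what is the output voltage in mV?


The thermocouple output V = sensitivity * dT.
V = 58.8 uV/C * 374 C
V = 21991.2 uV
V = 21.991 mV

21.991 mV


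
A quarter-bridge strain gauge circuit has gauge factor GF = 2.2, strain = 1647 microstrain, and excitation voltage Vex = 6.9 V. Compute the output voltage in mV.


Quarter bridge output: Vout = (GF * epsilon * Vex) / 4.
Vout = (2.2 * 1647e-6 * 6.9) / 4
Vout = 0.02500146 / 4 V
Vout = 0.00625036 V = 6.2504 mV

6.2504 mV


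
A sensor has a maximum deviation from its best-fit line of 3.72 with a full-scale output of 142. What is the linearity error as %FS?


Linearity error = (max deviation / full scale) * 100%.
Linearity = (3.72 / 142) * 100
Linearity = 2.62 %FS

2.62 %FS


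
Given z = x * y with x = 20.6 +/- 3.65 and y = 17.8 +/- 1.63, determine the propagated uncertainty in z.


For a product z = x*y, the relative uncertainty is:
uz/z = sqrt((ux/x)^2 + (uy/y)^2)
Relative uncertainties: ux/x = 3.65/20.6 = 0.177184
uy/y = 1.63/17.8 = 0.091573
z = 20.6 * 17.8 = 366.7
uz = 366.7 * sqrt(0.177184^2 + 0.091573^2) = 73.134

73.134


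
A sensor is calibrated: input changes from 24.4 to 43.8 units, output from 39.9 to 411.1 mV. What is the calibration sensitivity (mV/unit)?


Sensitivity = (y2 - y1) / (x2 - x1).
S = (411.1 - 39.9) / (43.8 - 24.4)
S = 371.2 / 19.4
S = 19.134 mV/unit

19.134 mV/unit


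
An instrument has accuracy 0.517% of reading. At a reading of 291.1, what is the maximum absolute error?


Absolute error = (accuracy% / 100) * reading.
Error = (0.517 / 100) * 291.1
Error = 0.00517 * 291.1
Error = 1.505

1.505


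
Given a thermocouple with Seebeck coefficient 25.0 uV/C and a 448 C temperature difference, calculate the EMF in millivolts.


The thermocouple output V = sensitivity * dT.
V = 25.0 uV/C * 448 C
V = 11200.0 uV
V = 11.2 mV

11.2 mV


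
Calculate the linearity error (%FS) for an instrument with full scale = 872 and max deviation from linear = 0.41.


Linearity error = (max deviation / full scale) * 100%.
Linearity = (0.41 / 872) * 100
Linearity = 0.047 %FS

0.047 %FS


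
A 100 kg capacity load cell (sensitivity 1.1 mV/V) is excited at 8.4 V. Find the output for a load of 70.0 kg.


Vout = rated_output * Vex * (load / capacity).
Vout = 1.1 * 8.4 * (70.0 / 100)
Vout = 1.1 * 8.4 * 0.7
Vout = 6.468 mV

6.468 mV


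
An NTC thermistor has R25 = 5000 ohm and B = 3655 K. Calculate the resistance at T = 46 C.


NTC thermistor equation: Rt = R25 * exp(B * (1/T - 1/T25)).
T in Kelvin: 319.15 K, T25 = 298.15 K
1/T - 1/T25 = 1/319.15 - 1/298.15 = -0.00022069
B * (1/T - 1/T25) = 3655 * -0.00022069 = -0.8066
Rt = 5000 * exp(-0.8066) = 2231.8 ohm

2231.8 ohm


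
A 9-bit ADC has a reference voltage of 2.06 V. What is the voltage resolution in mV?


The resolution (LSB) of an ADC is Vref / 2^n.
LSB = 2.06 / 2^9
LSB = 2.06 / 512
LSB = 0.00402344 V = 4.0234375 mV

4.0234375 mV


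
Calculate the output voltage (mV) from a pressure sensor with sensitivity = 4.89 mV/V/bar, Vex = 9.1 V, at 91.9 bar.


Output = sensitivity * Vex * P.
Vout = 4.89 * 9.1 * 91.9
Vout = 44.499 * 91.9
Vout = 4089.46 mV

4089.46 mV


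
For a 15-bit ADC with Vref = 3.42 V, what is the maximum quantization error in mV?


The maximum quantization error is +/- LSB/2.
LSB = Vref / 2^n = 3.42 / 32768 = 0.00010437 V
Max error = LSB / 2 = 0.00010437 / 2 = 5.219e-05 V
Max error = 0.0522 mV

0.0522 mV


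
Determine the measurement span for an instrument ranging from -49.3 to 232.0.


Span = upper range - lower range.
Span = 232.0 - (-49.3)
Span = 281.3

281.3


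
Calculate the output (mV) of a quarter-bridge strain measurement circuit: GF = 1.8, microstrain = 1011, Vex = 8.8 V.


Quarter bridge output: Vout = (GF * epsilon * Vex) / 4.
Vout = (1.8 * 1011e-6 * 8.8) / 4
Vout = 0.01601424 / 4 V
Vout = 0.00400356 V = 4.0036 mV

4.0036 mV


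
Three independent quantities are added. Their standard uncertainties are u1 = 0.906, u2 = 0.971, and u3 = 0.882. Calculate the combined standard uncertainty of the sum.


For a sum of independent quantities, uc = sqrt(u1^2 + u2^2 + u3^2).
uc = sqrt(0.906^2 + 0.971^2 + 0.882^2)
uc = sqrt(0.820836 + 0.942841 + 0.777924)
uc = 1.5942

1.5942


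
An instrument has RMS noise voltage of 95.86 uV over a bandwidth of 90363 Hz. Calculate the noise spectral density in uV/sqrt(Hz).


Noise spectral density = Vrms / sqrt(BW).
NSD = 95.86 / sqrt(90363)
NSD = 95.86 / 300.6044
NSD = 0.3189 uV/sqrt(Hz)

0.3189 uV/sqrt(Hz)


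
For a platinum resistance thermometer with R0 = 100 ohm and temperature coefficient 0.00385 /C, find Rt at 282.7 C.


The RTD equation: Rt = R0 * (1 + alpha * T).
Rt = 100 * (1 + 0.00385 * 282.7)
Rt = 100 * (1 + 1.088395)
Rt = 100 * 2.088395
Rt = 208.84 ohm

208.84 ohm


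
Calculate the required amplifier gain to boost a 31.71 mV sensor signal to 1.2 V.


Gain = Vout / Vin (converting to same units).
G = 1.2 V / 31.71 mV
G = 1200.0 mV / 31.71 mV
G = 37.84

37.84


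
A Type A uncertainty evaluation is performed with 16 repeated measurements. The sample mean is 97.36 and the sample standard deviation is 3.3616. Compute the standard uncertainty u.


The standard uncertainty for Type A evaluation is u = s / sqrt(n).
u = 3.3616 / sqrt(16)
u = 3.3616 / 4.0
u = 0.8404

0.8404


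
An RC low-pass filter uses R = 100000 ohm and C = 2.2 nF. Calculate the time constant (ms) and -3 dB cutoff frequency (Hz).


Time constant: tau = R * C.
tau = 100000 * 2.20e-09 = 0.00022 s
tau = 0.22 ms
Cutoff frequency: fc = 1 / (2*pi*R*C).
fc = 1 / (2*pi*0.00022) = 723.43 Hz

tau = 0.22 ms, fc = 723.43 Hz


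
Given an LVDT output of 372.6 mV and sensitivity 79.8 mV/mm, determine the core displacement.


Displacement = Vout / sensitivity.
d = 372.6 / 79.8
d = 4.669 mm

4.669 mm


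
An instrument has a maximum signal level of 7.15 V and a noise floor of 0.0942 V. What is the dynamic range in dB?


Dynamic range = 20 * log10(Vmax / Vnoise).
DR = 20 * log10(7.15 / 0.0942)
DR = 20 * log10(75.9)
DR = 37.61 dB

37.61 dB


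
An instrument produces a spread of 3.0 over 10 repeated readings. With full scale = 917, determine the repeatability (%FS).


Repeatability = (spread / full scale) * 100%.
R = (3.0 / 917) * 100
R = 0.327 %FS

0.327 %FS


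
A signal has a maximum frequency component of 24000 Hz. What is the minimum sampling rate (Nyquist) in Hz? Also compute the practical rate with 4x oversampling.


By Nyquist theorem, fs_min = 2 * fmax.
fs_min = 2 * 24000 = 48000 Hz
Practical rate = 4 * fs_min = 4 * 48000 = 192000 Hz

fs_min = 48000 Hz, fs_practical = 192000 Hz


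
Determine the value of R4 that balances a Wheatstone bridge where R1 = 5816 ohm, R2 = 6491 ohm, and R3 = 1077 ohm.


At balance: R1*R4 = R2*R3, so R4 = R2*R3/R1.
R4 = 6491 * 1077 / 5816
R4 = 6990807 / 5816
R4 = 1202.0 ohm

1202.0 ohm


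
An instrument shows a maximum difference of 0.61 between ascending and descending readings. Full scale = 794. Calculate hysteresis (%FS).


Hysteresis = (max difference / full scale) * 100%.
H = (0.61 / 794) * 100
H = 0.077 %FS

0.077 %FS


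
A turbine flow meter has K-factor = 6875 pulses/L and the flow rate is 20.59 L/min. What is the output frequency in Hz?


Frequency = K * Q / 60 (converting L/min to L/s).
f = 6875 * 20.59 / 60
f = 141556.25 / 60
f = 2359.27 Hz

2359.27 Hz


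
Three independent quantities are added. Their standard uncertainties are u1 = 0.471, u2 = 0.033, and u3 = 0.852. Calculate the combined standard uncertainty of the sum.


For a sum of independent quantities, uc = sqrt(u1^2 + u2^2 + u3^2).
uc = sqrt(0.471^2 + 0.033^2 + 0.852^2)
uc = sqrt(0.221841 + 0.001089 + 0.725904)
uc = 0.9741

0.9741


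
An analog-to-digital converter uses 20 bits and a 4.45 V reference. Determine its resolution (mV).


The resolution (LSB) of an ADC is Vref / 2^n.
LSB = 4.45 / 2^20
LSB = 4.45 / 1048576
LSB = 4.24e-06 V = 0.00424385 mV

0.00424385 mV


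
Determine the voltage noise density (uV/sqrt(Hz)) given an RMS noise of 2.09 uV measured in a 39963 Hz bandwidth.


Noise spectral density = Vrms / sqrt(BW).
NSD = 2.09 / sqrt(39963)
NSD = 2.09 / 199.9075
NSD = 0.0105 uV/sqrt(Hz)

0.0105 uV/sqrt(Hz)
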